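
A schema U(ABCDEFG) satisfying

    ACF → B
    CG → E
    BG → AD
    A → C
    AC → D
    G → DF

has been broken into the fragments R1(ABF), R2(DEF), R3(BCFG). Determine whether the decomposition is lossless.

No

Chase test. Columns are ABCDEFG; row i has aⱼ where attribute j ∈ Ri, else bᵢⱼ.
Initial tableau (one row per fragment):
  row 1: a1 a2 b13 b14 b15 a6 b17
  row 2: b21 b22 b23 a4 a5 a6 b27
  row 3: b31 a2 a3 b34 b35 a6 a7
No row becomes fully distinguished — the join is lossy.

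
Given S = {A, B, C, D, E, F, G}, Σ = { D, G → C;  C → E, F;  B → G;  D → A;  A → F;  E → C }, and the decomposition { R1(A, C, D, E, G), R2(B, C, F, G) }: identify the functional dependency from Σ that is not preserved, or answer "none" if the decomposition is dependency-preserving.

A → F

Check A → F: no single fragment contains all of {A, F}, and the restricted closure of {A} across the fragments never reaches {F}.
D, G → C is preserved.
C → E, F is preserved.
B → G is preserved.
D → A is preserved.
E → C is preserved.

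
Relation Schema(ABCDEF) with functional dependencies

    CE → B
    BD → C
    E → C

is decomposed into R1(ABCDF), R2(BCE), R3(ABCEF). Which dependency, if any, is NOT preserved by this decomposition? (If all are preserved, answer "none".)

CE → B lies within R2.
BD → C lies within R1.
E → C lies within R2.
Every dependency is enforceable on the fragments, so the decomposition is dependency-preserving.

none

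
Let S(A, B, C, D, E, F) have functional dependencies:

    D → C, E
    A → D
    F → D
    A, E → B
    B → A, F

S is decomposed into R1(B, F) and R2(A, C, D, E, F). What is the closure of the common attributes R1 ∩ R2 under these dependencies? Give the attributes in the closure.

C, D, E, F

R1 ∩ R2 = {F}.
F → D applies, adding D
D → C, E applies, adding C, E
Closure: {C, D, E, F}.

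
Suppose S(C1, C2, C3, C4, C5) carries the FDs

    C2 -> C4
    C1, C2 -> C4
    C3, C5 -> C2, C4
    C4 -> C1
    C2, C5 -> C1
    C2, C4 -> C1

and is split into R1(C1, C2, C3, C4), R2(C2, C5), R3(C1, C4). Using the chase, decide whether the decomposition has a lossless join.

No

Chase test. Columns are C1, C2, C3, C4, C5; row i has aⱼ where attribute j ∈ Ri, else bᵢⱼ.
Initial tableau (one row per fragment):
  row 1: a1 a2 a3 a4 b15
  row 2: b21 a2 b23 b24 a5
  row 3: a1 b32 b33 a4 b35
Rows 1 and 2 agree on C2; apply C2→C4 and equate their C4 entries.
Rows 1 and 2 agree on C4; apply C4→C1 and equate their C1 entries.
No row becomes fully distinguished — the join is lossy.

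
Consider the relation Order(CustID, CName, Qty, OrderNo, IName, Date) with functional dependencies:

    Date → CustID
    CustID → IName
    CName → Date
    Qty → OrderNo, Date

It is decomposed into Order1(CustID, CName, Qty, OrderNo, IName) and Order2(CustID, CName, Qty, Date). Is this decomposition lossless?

Yes

Common attributes: Order1 ∩ Order2 = {CustID, CName, Qty}.
Closure of {CustID, CName, Qty}: CustID → IName applies, adding IName; CName → Date applies, adding Date; Qty → OrderNo, Date applies, adding OrderNo. So (CustID, CName, Qty)⁺ = {CustID, CName, Qty, OrderNo, IName, Date}.
This closure contains every attribute of Order1, so Order1 ∩ Order2 → Order1. The join is lossless.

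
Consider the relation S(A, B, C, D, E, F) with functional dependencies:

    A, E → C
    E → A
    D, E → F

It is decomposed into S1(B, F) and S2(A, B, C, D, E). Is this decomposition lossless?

Common attributes: S1 ∩ S2 = {B}.
No dependency enlarges {B}, so (B)⁺ = {B}.
The closure contains neither all of S1 = {B, F} nor all of S2 = {A, B, C, D, E}, so the common attributes are not a superkey of either fragment. The join is lossy.

No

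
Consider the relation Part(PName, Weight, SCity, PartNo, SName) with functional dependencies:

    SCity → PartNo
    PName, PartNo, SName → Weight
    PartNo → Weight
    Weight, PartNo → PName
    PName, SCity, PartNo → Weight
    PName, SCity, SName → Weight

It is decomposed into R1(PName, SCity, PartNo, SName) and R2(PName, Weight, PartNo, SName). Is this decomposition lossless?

Common attributes: R1 ∩ R2 = {PName, PartNo, SName}.
Closure of {PName, PartNo, SName}: PName, PartNo, SName → Weight applies, adding Weight. So (PName, PartNo, SName)⁺ = {PName, Weight, PartNo, SName}.
This closure contains every attribute of R2, so R1 ∩ R2 → R2. The join is lossless.

Yes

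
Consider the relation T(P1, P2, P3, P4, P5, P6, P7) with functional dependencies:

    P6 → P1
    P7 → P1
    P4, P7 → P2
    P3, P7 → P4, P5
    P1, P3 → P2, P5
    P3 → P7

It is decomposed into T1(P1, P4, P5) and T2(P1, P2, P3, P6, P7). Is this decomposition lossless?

No

Common attributes: T1 ∩ T2 = {P1}.
No dependency enlarges {P1}, so (P1)⁺ = {P1}.
The closure contains neither all of T1 = {P1, P4, P5} nor all of T2 = {P1, P2, P3, P6, P7}, so the common attributes are not a superkey of either fragment. The join is lossy.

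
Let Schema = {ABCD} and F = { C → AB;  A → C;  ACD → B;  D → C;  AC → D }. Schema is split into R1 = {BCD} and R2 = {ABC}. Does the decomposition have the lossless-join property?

Common attributes: R1 ∩ R2 = {BC}.
Closure of {BC}: C → AB applies, adding A; AC → D applies, adding D. So (BC)⁺ = {ABCD}.
This closure contains every attribute of R1, so R1 ∩ R2 → R1. The join is lossless.

Yes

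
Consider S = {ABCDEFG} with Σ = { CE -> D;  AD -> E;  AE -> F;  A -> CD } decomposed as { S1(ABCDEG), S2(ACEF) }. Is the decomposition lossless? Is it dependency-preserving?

Lossless test: (ACE)⁺ = {ACDEF}, which contains all of one fragment — lossless.
Dependency preservation: every FD's attributes lie within a single fragment, so each can be enforced locally — preserved.

lossless and dependency-preserving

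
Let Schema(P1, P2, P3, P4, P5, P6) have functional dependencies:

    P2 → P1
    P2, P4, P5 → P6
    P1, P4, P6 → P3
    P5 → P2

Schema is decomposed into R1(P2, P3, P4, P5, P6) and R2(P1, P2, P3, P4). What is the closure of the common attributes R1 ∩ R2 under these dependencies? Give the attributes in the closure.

R1 ∩ R2 = {P2, P3, P4}.
P2 → P1 applies, adding P1
Closure: {P1, P2, P3, P4}.

P1, P2, P3, P4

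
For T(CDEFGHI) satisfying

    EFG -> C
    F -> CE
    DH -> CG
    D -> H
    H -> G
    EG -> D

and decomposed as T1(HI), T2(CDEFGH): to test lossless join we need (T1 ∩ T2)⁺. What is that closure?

T1 ∩ T2 = {H}.
H → G applies, adding G
Closure: {GH}.

GH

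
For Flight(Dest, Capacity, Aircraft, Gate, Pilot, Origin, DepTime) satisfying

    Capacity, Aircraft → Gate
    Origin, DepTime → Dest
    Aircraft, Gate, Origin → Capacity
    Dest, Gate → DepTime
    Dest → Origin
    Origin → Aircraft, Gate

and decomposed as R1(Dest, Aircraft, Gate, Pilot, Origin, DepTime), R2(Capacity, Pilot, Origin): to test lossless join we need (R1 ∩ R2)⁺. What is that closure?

Capacity, Aircraft, Gate, Pilot, Origin

R1 ∩ R2 = {Pilot, Origin}.
Origin → Aircraft, Gate applies, adding Aircraft, Gate
Aircraft, Gate, Origin → Capacity applies, adding Capacity
Closure: {Capacity, Aircraft, Gate, Pilot, Origin}.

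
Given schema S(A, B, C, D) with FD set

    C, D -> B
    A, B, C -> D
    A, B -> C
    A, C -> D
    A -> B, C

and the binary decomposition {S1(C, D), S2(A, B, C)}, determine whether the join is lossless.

No

Common attributes: S1 ∩ S2 = {C}.
No dependency enlarges {C}, so (C)⁺ = {C}.
The closure contains neither all of S1 = {C, D} nor all of S2 = {A, B, C}, so the common attributes are not a superkey of either fragment. The join is lossy.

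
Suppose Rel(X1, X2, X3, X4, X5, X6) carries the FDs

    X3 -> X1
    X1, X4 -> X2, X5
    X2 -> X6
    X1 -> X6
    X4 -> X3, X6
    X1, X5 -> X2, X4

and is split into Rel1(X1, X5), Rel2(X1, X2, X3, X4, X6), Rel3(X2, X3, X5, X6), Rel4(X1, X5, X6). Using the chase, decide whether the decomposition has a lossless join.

Chase test. Columns are X1, X2, X3, X4, X5, X6; row i has aⱼ where attribute j ∈ Reli, else bᵢⱼ.
Initial tableau (one row per fragment):
  row 1: a1 b12 b13 b14 a5 b16
  row 2: a1 a2 a3 a4 b25 a6
  row 3: b31 a2 a3 b34 a5 a6
  row 4: a1 b42 b43 b44 a5 a6
Rows 2 and 3 agree on X3; apply X3→X1 and equate their X1 entries.
Rows 1 and 2 agree on X1; apply X1→X6 and equate their X6 entries.
Rows 1 and 3 agree on X1, X5; apply X1, X5→X2, X4 and equate their X2, X4 entries.
Rows 1 and 4 agree on X1, X5; apply X1, X5→X2, X4 and equate their X2, X4 entries.
Rows 1 and 3 agree on X4; apply X4→X3, X6 and equate their X3, X6 entries.
Rows 1 and 4 agree on X4; apply X4→X3, X6 and equate their X3, X6 entries.
No row becomes fully distinguished — the join is lossy.

No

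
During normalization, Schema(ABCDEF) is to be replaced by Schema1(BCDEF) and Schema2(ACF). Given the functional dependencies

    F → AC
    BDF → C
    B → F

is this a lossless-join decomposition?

Yes

Common attributes: Schema1 ∩ Schema2 = {CF}.
Closure of {CF}: F → AC applies, adding A. So (CF)⁺ = {ACF}.
This closure contains every attribute of Schema2, so Schema1 ∩ Schema2 → Schema2. The join is lossless.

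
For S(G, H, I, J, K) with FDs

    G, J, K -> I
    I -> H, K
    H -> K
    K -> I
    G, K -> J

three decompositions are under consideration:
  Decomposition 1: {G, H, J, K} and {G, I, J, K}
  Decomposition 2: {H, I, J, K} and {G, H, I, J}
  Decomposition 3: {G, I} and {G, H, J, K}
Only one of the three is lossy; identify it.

Decomposition 1: common = {G, J, K}, closure = {G, H, I, J, K} → lossless.
Decomposition 2: common = {H, I, J}, closure = {H, I, J, K} → lossless.
Decomposition 3: common = {G}, closure = {G} → lossy.

Decomposition 3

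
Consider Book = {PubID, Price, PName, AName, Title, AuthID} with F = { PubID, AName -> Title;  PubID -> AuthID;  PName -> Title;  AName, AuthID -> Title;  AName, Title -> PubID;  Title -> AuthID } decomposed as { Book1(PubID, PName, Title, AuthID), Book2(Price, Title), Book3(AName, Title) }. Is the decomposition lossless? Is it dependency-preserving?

lossy and not dependency-preserving

Lossless test (chase): Rows 1 and 2 agree on Title; apply Title→AuthID and equate their AuthID entries. Rows 1 and 3 agree on Title; apply Title→AuthID and equate their AuthID entries. No row becomes fully distinguished — the join is lossy.
Dependency preservation: the restricted closure of {PubID, AName} across the fragments never reaches {Title}, so PubID, AName → Title cannot be enforced without a join — not preserved.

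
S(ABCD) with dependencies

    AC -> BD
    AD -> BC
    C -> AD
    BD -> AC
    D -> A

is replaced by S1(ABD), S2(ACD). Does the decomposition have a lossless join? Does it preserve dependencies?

lossless and dependency-preserving

Lossless test: (AD)⁺ = {ABCD}, which contains all of one fragment — lossless.
Dependency preservation: AC → BD; AD → BC; BD → AC are not contained in any single fragment, but the restricted closure of each left-hand side across the fragments still reaches the right-hand side; the remaining FDs each lie inside some fragment. All dependencies are preserved.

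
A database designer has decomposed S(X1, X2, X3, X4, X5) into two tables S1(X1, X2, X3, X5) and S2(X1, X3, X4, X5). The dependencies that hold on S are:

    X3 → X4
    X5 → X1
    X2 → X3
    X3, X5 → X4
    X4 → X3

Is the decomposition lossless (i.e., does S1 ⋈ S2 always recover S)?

Common attributes: S1 ∩ S2 = {X1, X3, X5}.
Closure of {X1, X3, X5}: X3 → X4 applies, adding X4. So (X1, X3, X5)⁺ = {X1, X3, X4, X5}.
This closure contains every attribute of S2, so S1 ∩ S2 → S2. The join is lossless.

Yes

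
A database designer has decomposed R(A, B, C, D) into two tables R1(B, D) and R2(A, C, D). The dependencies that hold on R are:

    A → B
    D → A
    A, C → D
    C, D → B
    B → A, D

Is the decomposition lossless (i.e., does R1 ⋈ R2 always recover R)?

Common attributes: R1 ∩ R2 = {D}.
Closure of {D}: D → A applies, adding A; A → B applies, adding B. So (D)⁺ = {A, B, D}.
This closure contains every attribute of R1, so R1 ∩ R2 → R1. The join is lossless.

Yes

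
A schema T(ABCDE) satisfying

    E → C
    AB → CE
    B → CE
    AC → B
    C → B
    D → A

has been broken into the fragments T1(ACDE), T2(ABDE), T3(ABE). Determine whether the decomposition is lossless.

Yes

Chase test. Columns are ABCDE; row i has aⱼ where attribute j ∈ Ti, else bᵢⱼ.
Initial tableau (one row per fragment):
  row 1: a1 b12 a3 a4 a5
  row 2: a1 a2 b23 a4 a5
  row 3: a1 a2 b33 b34 a5
Rows 1 and 2 agree on E; apply E→C and equate their C entries.
Rows 1 and 3 agree on E; apply E→C and equate their C entries.
Rows 1 and 2 agree on AC; apply AC→B and equate their B entries.
Row 1 is now all distinguished symbols — the join is lossless.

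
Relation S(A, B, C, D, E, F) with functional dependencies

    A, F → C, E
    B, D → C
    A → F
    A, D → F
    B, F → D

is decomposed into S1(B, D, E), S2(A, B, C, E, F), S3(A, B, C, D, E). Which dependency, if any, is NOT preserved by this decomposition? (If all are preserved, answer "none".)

B, F → D

Check B, F → D: no single fragment contains all of {B, D, F}, and the restricted closure of {B, F} across the fragments never reaches {D}.
A, F → C, E is preserved.
B, D → C is preserved.
A → F is preserved.
A, D → F is preserved.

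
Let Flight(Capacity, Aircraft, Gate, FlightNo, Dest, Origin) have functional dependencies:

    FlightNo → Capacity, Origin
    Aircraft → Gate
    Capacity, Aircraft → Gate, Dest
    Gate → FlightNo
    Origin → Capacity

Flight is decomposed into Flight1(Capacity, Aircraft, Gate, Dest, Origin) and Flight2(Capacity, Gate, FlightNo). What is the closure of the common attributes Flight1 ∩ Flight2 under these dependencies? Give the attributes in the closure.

Capacity, Gate, FlightNo, Origin

Flight1 ∩ Flight2 = {Capacity, Gate}.
Gate → FlightNo applies, adding FlightNo
FlightNo → Capacity, Origin applies, adding Origin
Closure: {Capacity, Gate, FlightNo, Origin}.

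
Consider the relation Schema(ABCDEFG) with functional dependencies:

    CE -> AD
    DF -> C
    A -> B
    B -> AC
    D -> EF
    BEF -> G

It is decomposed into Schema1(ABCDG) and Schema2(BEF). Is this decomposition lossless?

Common attributes: Schema1 ∩ Schema2 = {B}.
Closure of {B}: B → AC applies, adding AC. So (B)⁺ = {ABC}.
The closure contains neither all of Schema1 = {ABCDG} nor all of Schema2 = {BEF}, so the common attributes are not a superkey of either fragment. The join is lossy.

No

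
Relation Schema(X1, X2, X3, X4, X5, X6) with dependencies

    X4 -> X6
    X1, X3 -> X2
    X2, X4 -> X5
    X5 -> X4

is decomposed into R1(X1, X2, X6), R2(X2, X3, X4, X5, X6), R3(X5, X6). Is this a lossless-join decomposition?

No

Chase test. Columns are X1, X2, X3, X4, X5, X6; row i has aⱼ where attribute j ∈ Ri, else bᵢⱼ.
Initial tableau (one row per fragment):
  row 1: a1 a2 b13 b14 b15 a6
  row 2: b21 a2 a3 a4 a5 a6
  row 3: b31 b32 b33 b34 a5 a6
Rows 2 and 3 agree on X5; apply X5→X4 and equate their X4 entries.
No row becomes fully distinguished — the join is lossy.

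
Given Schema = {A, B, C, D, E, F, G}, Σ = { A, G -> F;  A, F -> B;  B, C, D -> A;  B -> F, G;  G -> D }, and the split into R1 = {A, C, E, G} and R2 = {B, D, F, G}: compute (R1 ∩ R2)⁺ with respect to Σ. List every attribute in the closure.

R1 ∩ R2 = {G}.
G → D applies, adding D
Closure: {D, G}.

D, G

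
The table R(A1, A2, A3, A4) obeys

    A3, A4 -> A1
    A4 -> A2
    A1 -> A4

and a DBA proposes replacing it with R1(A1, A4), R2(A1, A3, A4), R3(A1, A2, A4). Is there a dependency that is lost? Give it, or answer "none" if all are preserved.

A3, A4 → A1 lies within R2.
A4 → A2 lies within R3.
A1 → A4 lies within R1.
Every dependency is enforceable on the fragments, so the decomposition is dependency-preserving.

none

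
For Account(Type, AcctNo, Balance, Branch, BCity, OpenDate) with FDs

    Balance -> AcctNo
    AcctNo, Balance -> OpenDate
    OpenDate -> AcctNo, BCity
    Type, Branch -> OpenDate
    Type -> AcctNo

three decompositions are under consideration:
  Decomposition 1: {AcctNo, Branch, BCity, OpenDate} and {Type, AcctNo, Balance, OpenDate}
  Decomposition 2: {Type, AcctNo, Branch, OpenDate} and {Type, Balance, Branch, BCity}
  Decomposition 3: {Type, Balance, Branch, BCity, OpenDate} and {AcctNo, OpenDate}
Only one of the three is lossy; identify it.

Decomposition 1

Decomposition 1: common = {AcctNo, OpenDate}, closure = {AcctNo, BCity, OpenDate} → lossy.
Decomposition 2: common = {Type, Branch}, closure = {Type, AcctNo, Branch, BCity, OpenDate} → lossless.
Decomposition 3: common = {OpenDate}, closure = {AcctNo, BCity, OpenDate} → lossless.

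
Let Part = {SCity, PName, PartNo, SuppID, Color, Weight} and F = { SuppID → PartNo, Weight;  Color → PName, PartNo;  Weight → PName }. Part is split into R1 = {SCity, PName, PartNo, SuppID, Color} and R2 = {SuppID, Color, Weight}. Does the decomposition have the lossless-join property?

Common attributes: R1 ∩ R2 = {SuppID, Color}.
Closure of {SuppID, Color}: SuppID → PartNo, Weight applies, adding PartNo, Weight; Color → PName, PartNo applies, adding PName. So (SuppID, Color)⁺ = {PName, PartNo, SuppID, Color, Weight}.
This closure contains every attribute of R2, so R1 ∩ R2 → R2. The join is lossless.

Yes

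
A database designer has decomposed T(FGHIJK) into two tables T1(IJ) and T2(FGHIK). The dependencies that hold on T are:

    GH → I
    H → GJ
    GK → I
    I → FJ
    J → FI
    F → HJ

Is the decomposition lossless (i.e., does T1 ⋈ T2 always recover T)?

Yes

Common attributes: T1 ∩ T2 = {I}.
Closure of {I}: I → FJ applies, adding FJ; F → HJ applies, adding H; H → GJ applies, adding G. So (I)⁺ = {FGHIJ}.
This closure contains every attribute of T1, so T1 ∩ T2 → T1. The join is lossless.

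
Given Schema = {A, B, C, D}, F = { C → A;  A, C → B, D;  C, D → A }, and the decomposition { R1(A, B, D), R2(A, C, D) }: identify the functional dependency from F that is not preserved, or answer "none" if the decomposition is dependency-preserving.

A, C → B, D

Check A, C → B, D: no single fragment contains all of {A, B, C, D}, and the restricted closure of {A, C} across the fragments never reaches {B, D}.
C → A is preserved.
C, D → A is preserved.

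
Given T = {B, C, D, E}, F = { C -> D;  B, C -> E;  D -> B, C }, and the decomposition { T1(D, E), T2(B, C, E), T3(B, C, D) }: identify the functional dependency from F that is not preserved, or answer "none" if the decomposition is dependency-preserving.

C → D lies within T3.
B, C → E lies within T2.
D → B, C lies within T3.
Every dependency is enforceable on the fragments, so the decomposition is dependency-preserving.

none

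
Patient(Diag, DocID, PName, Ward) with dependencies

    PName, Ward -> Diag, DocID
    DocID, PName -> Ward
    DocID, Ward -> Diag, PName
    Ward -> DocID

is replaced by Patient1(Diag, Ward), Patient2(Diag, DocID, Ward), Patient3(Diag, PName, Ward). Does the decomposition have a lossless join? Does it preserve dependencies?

lossless but not dependency-preserving

Lossless test (chase): Rows 1 and 2 agree on Ward; apply Ward→DocID and equate their DocID entries. Rows 1 and 3 agree on Ward; apply Ward→DocID and equate their DocID entries. Rows 1 and 2 agree on DocID, Ward; apply DocID, Ward→Diag, PName and equate their Diag, PName entries. Rows 1 and 3 agree on DocID, Ward; apply DocID, Ward→Diag, PName and equate their Diag, PName entries. Row 1 is now all distinguished symbols — the join is lossless.
Dependency preservation: the restricted closure of {DocID, PName} across the fragments never reaches {Ward}, so DocID, PName → Ward cannot be enforced without a join — not preserved.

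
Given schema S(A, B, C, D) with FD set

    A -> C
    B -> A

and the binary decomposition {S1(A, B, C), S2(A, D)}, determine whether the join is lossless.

Common attributes: S1 ∩ S2 = {A}.
Closure of {A}: A → C applies, adding C. So (A)⁺ = {A, C}.
The closure contains neither all of S1 = {A, B, C} nor all of S2 = {A, D}, so the common attributes are not a superkey of either fragment. The join is lossy.

No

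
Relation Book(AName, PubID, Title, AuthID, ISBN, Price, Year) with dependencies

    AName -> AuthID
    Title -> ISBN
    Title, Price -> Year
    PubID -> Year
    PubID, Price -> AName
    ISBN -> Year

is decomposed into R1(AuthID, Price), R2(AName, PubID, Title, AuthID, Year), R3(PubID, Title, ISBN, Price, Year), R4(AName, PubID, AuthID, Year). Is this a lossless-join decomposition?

No

Chase test. Columns are AName, PubID, Title, AuthID, ISBN, Price, Year; row i has aⱼ where attribute j ∈ Ri, else bᵢⱼ.
Initial tableau (one row per fragment):
  row 1: b11 b12 b13 a4 b15 a6 b17
  row 2: a1 a2 a3 a4 b25 b26 a7
  row 3: b31 a2 a3 b34 a5 a6 a7
  row 4: a1 a2 b43 a4 b45 b46 a7
Rows 2 and 3 agree on Title; apply Title→ISBN and equate their ISBN entries.
No row becomes fully distinguished — the join is lossy.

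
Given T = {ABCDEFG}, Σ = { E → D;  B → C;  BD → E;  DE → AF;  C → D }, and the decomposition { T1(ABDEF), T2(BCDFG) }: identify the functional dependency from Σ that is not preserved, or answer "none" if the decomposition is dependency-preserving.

E → D lies within T1.
B → C lies within T2.
BD → E lies within T1.
DE → AF lies within T1.
C → D lies within T2.
Every dependency is enforceable on the fragments, so the decomposition is dependency-preserving.

none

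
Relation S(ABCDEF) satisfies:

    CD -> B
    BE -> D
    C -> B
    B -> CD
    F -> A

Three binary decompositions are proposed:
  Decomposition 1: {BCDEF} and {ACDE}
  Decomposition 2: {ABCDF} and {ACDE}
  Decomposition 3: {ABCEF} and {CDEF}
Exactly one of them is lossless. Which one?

Decomposition 1: common = {CDE}, closure = {BCDE} → lossy.
Decomposition 2: common = {ACD}, closure = {ABCD} → lossy.
Decomposition 3: common = {CEF}, closure = {ABCDEF} → lossless.

Decomposition 3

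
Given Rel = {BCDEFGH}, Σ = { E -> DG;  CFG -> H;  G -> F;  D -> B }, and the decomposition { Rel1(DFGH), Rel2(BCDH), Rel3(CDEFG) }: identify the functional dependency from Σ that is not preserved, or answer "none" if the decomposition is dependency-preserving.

CFG -> H

Check CFG → H: no single fragment contains all of {CFGH}, and the restricted closure of {CFG} across the fragments never reaches {H}.
E → DG is preserved.
G → F is preserved.
D → B is preserved.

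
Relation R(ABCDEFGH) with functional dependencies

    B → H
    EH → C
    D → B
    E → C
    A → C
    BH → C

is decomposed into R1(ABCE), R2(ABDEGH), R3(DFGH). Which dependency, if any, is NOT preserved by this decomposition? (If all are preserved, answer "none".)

B → H lies within R2.
EH → C: restricted closure across fragments reaches C.
D → B lies within R2.
E → C lies within R1.
A → C lies within R1.
BH → C: restricted closure across fragments reaches C.
Every dependency is enforceable on the fragments, so the decomposition is dependency-preserving.

none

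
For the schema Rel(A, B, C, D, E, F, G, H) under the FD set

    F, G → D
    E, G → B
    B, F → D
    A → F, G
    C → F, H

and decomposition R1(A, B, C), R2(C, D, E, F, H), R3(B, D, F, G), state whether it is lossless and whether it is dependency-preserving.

Lossless test (chase): Rows 1 and 2 agree on C; apply C→F, H and equate their F, H entries. Rows 1 and 3 agree on B, F; apply B, F→D and equate their D entries. No row becomes fully distinguished — the join is lossy.
Dependency preservation: the restricted closure of {E, G} across the fragments never reaches {B}, so E, G → B cannot be enforced without a join — not preserved.

lossy and not dependency-preserving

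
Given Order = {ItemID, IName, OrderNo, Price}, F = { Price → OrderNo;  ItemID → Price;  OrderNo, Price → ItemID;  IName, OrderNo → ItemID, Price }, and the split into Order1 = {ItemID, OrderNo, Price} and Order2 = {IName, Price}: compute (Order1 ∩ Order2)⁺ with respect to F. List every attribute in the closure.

ItemID, OrderNo, Price

Order1 ∩ Order2 = {Price}.
Price → OrderNo applies, adding OrderNo
OrderNo, Price → ItemID applies, adding ItemID
Closure: {ItemID, OrderNo, Price}.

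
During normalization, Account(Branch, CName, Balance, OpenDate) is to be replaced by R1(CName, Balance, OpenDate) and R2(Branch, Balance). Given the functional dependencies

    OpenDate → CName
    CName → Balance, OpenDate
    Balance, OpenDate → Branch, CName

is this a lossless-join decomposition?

No

Common attributes: R1 ∩ R2 = {Balance}.
No dependency enlarges {Balance}, so (Balance)⁺ = {Balance}.
The closure contains neither all of R1 = {CName, Balance, OpenDate} nor all of R2 = {Branch, Balance}, so the common attributes are not a superkey of either fragment. The join is lossy.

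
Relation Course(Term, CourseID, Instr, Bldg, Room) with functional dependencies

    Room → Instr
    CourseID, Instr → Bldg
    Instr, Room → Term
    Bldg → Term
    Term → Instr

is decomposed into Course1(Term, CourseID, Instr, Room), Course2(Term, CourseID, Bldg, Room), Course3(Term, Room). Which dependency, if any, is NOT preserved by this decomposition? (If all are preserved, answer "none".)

none

Room → Instr lies within Course1.
CourseID, Instr → Bldg: restricted closure across fragments reaches Bldg.
Instr, Room → Term lies within Course1.
Bldg → Term lies within Course2.
Term → Instr lies within Course1.
Every dependency is enforceable on the fragments, so the decomposition is dependency-preserving.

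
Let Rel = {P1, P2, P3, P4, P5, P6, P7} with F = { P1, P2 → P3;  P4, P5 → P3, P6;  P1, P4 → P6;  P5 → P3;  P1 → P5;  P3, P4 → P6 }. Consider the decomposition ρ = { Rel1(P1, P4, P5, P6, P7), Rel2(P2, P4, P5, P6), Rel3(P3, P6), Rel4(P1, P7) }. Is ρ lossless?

Chase test. Columns are P1, P2, P3, P4, P5, P6, P7; row i has aⱼ where attribute j ∈ Reli, else bᵢⱼ.
Initial tableau (one row per fragment):
  row 1: a1 b12 b13 a4 a5 a6 a7
  row 2: b21 a2 b23 a4 a5 a6 b27
  row 3: b31 b32 a3 b34 b35 a6 b37
  row 4: a1 b42 b43 b44 b45 b46 a7
Rows 1 and 2 agree on P4, P5; apply P4, P5→P3, P6 and equate their P3, P6 entries.
Rows 1 and 4 agree on P1; apply P1→P5 and equate their P5 entries.
Rows 1 and 4 agree on P5; apply P5→P3 and equate their P3 entries.
No row becomes fully distinguished — the join is lossy.

No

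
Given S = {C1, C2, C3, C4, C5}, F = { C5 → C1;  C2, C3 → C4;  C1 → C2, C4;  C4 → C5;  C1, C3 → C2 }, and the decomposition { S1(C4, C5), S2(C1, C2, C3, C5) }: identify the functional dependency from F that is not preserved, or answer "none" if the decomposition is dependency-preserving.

none

C5 → C1 lies within S2.
C2, C3 → C4: restricted closure across fragments reaches C4.
C1 → C2, C4: restricted closure across fragments reaches C2, C4.
C4 → C5 lies within S1.
C1, C3 → C2 lies within S2.
Every dependency is enforceable on the fragments, so the decomposition is dependency-preserving.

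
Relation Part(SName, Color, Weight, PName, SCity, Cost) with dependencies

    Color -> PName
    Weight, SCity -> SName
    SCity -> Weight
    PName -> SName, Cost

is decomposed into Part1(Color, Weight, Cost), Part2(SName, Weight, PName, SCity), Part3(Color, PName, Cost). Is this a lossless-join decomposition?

Chase test. Columns are SName, Color, Weight, PName, SCity, Cost; row i has aⱼ where attribute j ∈ Parti, else bᵢⱼ.
Initial tableau (one row per fragment):
  row 1: b11 a2 a3 b14 b15 a6
  row 2: a1 b22 a3 a4 a5 b26
  row 3: b31 a2 b33 a4 b35 a6
Rows 1 and 3 agree on Color; apply Color→PName and equate their PName entries.
Rows 1 and 2 agree on PName; apply PName→SName, Cost and equate their SName, Cost entries.
Rows 1 and 3 agree on PName; apply PName→SName, Cost and equate their SName, Cost entries.
No row becomes fully distinguished — the join is lossy.

No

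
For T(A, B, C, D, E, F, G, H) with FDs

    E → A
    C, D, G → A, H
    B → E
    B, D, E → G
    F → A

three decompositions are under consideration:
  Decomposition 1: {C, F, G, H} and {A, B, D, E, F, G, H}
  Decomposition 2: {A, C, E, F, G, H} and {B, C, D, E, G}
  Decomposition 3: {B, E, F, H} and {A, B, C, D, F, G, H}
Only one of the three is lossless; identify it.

Decomposition 3

Decomposition 1: common = {F, G, H}, closure = {A, F, G, H} → lossy.
Decomposition 2: common = {C, E, G}, closure = {A, C, E, G} → lossy.
Decomposition 3: common = {B, F, H}, closure = {A, B, E, F, H} → lossless.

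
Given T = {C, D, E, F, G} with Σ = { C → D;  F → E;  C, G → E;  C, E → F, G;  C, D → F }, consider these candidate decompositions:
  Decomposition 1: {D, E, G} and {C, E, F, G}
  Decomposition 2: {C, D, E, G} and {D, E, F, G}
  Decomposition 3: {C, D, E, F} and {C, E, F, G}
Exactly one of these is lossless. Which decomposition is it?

Decomposition 1: common = {E, G}, closure = {E, G} → lossy.
Decomposition 2: common = {D, E, G}, closure = {D, E, G} → lossy.
Decomposition 3: common = {C, E, F}, closure = {C, D, E, F, G} → lossless.

Decomposition 3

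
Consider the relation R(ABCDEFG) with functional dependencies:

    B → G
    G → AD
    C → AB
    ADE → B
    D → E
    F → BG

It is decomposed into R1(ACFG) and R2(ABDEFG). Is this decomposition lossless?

Common attributes: R1 ∩ R2 = {AFG}.
Closure of {AFG}: G → AD applies, adding D; D → E applies, adding E; F → BG applies, adding B. So (AFG)⁺ = {ABDEFG}.
This closure contains every attribute of R2, so R1 ∩ R2 → R2. The join is lossless.

Yes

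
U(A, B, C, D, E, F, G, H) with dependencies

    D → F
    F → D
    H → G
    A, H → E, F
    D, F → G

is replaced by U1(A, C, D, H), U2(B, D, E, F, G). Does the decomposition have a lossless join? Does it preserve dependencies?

lossy and not dependency-preserving

Lossless test: (D)⁺ = {D, F, G}, which is a superkey of neither fragment — lossy.
Dependency preservation: the restricted closure of {H} across the fragments never reaches {G}, so H → G cannot be enforced without a join — not preserved.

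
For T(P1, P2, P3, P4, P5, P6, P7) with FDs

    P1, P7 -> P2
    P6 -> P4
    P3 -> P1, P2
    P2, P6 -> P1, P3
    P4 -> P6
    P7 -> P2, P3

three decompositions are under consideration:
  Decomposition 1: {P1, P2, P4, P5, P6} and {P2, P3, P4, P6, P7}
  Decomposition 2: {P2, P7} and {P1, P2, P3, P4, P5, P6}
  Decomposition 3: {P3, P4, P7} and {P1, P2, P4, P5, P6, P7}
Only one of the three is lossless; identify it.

Decomposition 1: common = {P2, P4, P6}, closure = {P1, P2, P3, P4, P6} → lossy.
Decomposition 2: common = {P2}, closure = {P2} → lossy.
Decomposition 3: common = {P4, P7}, closure = {P1, P2, P3, P4, P6, P7} → lossless.

Decomposition 3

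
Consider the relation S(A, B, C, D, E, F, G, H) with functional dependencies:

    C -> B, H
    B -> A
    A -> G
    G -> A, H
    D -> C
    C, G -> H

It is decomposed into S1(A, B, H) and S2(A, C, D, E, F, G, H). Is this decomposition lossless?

No

Common attributes: S1 ∩ S2 = {A, H}.
Closure of {A, H}: A → G applies, adding G. So (A, H)⁺ = {A, G, H}.
The closure contains neither all of S1 = {A, B, H} nor all of S2 = {A, C, D, E, F, G, H}, so the common attributes are not a superkey of either fragment. The join is lossy.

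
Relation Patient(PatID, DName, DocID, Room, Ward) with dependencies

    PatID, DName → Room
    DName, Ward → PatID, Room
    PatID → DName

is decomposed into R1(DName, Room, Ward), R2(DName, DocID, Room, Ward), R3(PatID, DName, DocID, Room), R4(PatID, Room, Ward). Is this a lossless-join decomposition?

Yes

Chase test. Columns are PatID, DName, DocID, Room, Ward; row i has aⱼ where attribute j ∈ Ri, else bᵢⱼ.
Initial tableau (one row per fragment):
  row 1: b11 a2 b13 a4 a5
  row 2: b21 a2 a3 a4 a5
  row 3: a1 a2 a3 a4 b35
  row 4: a1 b42 b43 a4 a5
Rows 1 and 2 agree on DName, Ward; apply DName, Ward→PatID, Room and equate their PatID, Room entries.
Rows 3 and 4 agree on PatID; apply PatID→DName and equate their DName entries.
Rows 1 and 4 agree on DName, Ward; apply DName, Ward→PatID, Room and equate their PatID, Room entries.
Row 2 is now all distinguished symbols — the join is lossless.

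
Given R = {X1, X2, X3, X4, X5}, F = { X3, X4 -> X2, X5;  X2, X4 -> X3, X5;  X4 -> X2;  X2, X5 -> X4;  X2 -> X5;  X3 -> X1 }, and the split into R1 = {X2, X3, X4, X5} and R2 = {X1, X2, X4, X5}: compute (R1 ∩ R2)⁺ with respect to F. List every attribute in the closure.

R1 ∩ R2 = {X2, X4, X5}.
X2, X4 → X3, X5 applies, adding X3
X3 → X1 applies, adding X1
Closure: {X1, X2, X3, X4, X5}.

X1, X2, X3, X4, X5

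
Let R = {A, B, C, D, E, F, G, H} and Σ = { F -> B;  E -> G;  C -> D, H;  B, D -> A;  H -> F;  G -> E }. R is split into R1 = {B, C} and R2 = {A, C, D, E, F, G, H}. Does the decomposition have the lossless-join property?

Common attributes: R1 ∩ R2 = {C}.
Closure of {C}: C → D, H applies, adding D, H; H → F applies, adding F; F → B applies, adding B; B, D → A applies, adding A. So (C)⁺ = {A, B, C, D, F, H}.
This closure contains every attribute of R1, so R1 ∩ R2 → R1. The join is lossless.

Yes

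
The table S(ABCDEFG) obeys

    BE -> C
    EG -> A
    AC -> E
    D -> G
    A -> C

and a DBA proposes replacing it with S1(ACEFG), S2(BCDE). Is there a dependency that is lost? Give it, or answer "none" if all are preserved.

D -> G

Check D → G: no single fragment contains all of {DG}, and the restricted closure of {D} across the fragments never reaches {G}.
BE → C is preserved.
EG → A is preserved.
AC → E is preserved.
A → C is preserved.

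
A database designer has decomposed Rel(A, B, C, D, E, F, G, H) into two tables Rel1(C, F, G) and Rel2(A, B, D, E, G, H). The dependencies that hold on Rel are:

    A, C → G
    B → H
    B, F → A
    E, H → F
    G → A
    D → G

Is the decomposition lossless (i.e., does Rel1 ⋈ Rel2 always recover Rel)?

No

Common attributes: Rel1 ∩ Rel2 = {G}.
Closure of {G}: G → A applies, adding A. So (G)⁺ = {A, G}.
The closure contains neither all of Rel1 = {C, F, G} nor all of Rel2 = {A, B, D, E, G, H}, so the common attributes are not a superkey of either fragment. The join is lossy.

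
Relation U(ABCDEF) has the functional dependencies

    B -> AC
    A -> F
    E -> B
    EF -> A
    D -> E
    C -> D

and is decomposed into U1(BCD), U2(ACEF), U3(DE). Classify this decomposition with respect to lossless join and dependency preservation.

Lossless test (chase): Rows 2 and 3 agree on E; apply E→B and equate their B entries. Rows 1 and 3 agree on D; apply D→E and equate their E entries. Rows 1 and 2 agree on C; apply C→D and equate their D entries. Rows 2 and 3 agree on B; apply B→AC and equate their AC entries. Rows 2 and 3 agree on A; apply A→F and equate their F entries. Rows 1 and 2 agree on E; apply E→B and equate their B entries. Rows 1 and 2 agree on B; apply B→AC and equate their AC entries. Rows 1 and 2 agree on A; apply A→F and equate their F entries. Row 1 is now all distinguished symbols — the join is lossless.
Dependency preservation: B → AC; E → B are not contained in any single fragment, but the restricted closure of each left-hand side across the fragments still reaches the right-hand side; the remaining FDs each lie inside some fragment. All dependencies are preserved.

lossless and dependency-preserving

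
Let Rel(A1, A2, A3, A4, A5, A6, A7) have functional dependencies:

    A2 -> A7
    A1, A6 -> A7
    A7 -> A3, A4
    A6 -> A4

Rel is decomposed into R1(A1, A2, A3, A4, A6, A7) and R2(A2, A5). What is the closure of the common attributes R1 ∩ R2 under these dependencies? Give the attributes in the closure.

A2, A3, A4, A7

R1 ∩ R2 = {A2}.
A2 → A7 applies, adding A7
A7 → A3, A4 applies, adding A3, A4
Closure: {A2, A3, A4, A7}.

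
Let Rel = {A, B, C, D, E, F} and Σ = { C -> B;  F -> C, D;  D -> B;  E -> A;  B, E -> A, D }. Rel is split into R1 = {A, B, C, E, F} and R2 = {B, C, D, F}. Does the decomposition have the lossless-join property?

Common attributes: R1 ∩ R2 = {B, C, F}.
Closure of {B, C, F}: F → C, D applies, adding D. So (B, C, F)⁺ = {B, C, D, F}.
This closure contains every attribute of R2, so R1 ∩ R2 → R2. The join is lossless.

Yes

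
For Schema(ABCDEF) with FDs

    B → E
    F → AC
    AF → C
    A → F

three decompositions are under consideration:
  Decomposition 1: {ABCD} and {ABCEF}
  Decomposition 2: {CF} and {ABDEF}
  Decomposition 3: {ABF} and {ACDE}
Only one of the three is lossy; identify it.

Decomposition 1: common = {ABC}, closure = {ABCEF} → lossless.
Decomposition 2: common = {F}, closure = {ACF} → lossless.
Decomposition 3: common = {A}, closure = {ACF} → lossy.

Decomposition 3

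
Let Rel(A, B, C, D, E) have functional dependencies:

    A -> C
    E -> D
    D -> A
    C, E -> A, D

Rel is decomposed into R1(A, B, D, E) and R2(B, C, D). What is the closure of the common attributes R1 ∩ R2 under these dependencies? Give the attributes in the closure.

R1 ∩ R2 = {B, D}.
D → A applies, adding A
A → C applies, adding C
Closure: {A, B, C, D}.

A, B, C, D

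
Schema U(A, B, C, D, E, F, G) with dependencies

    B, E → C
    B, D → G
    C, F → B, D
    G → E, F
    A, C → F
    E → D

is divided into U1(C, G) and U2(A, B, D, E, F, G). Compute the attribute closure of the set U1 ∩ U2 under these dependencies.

U1 ∩ U2 = {G}.
G → E, F applies, adding E, F
E → D applies, adding D
Closure: {D, E, F, G}.

D, E, F, G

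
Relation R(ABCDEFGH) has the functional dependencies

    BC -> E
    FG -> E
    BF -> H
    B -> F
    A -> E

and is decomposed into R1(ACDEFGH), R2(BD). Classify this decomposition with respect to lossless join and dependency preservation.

lossy and not dependency-preserving

Lossless test: (D)⁺ = {D}, which is a superkey of neither fragment — lossy.
Dependency preservation: the restricted closure of {BC} across the fragments never reaches {E}, so BC → E cannot be enforced without a join — not preserved.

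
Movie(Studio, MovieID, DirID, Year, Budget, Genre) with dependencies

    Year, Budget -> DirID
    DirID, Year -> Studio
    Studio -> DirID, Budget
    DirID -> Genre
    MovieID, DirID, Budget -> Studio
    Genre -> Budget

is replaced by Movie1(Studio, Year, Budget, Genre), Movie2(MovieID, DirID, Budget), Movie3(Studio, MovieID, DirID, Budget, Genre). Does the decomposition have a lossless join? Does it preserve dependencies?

Lossless test (chase): Rows 1 and 3 agree on Studio; apply Studio→DirID, Budget and equate their DirID, Budget entries. Rows 1 and 2 agree on DirID; apply DirID→Genre and equate their Genre entries. Rows 2 and 3 agree on MovieID, DirID, Budget; apply MovieID, DirID, Budget→Studio and equate their Studio entries. No row becomes fully distinguished — the join is lossy.
Dependency preservation: Year, Budget → DirID; DirID, Year → Studio are not contained in any single fragment, but the restricted closure of each left-hand side across the fragments still reaches the right-hand side; the remaining FDs each lie inside some fragment. All dependencies are preserved.

lossy but dependency-preserving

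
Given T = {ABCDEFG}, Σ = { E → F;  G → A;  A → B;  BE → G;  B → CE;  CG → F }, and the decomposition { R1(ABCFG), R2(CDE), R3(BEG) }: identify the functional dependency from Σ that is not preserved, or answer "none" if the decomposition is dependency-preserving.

E → F

Check E → F: no single fragment contains all of {EF}, and the restricted closure of {E} across the fragments never reaches {F}.
G → A is preserved.
A → B is preserved.
BE → G is preserved.
B → CE is preserved.
CG → F is preserved.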